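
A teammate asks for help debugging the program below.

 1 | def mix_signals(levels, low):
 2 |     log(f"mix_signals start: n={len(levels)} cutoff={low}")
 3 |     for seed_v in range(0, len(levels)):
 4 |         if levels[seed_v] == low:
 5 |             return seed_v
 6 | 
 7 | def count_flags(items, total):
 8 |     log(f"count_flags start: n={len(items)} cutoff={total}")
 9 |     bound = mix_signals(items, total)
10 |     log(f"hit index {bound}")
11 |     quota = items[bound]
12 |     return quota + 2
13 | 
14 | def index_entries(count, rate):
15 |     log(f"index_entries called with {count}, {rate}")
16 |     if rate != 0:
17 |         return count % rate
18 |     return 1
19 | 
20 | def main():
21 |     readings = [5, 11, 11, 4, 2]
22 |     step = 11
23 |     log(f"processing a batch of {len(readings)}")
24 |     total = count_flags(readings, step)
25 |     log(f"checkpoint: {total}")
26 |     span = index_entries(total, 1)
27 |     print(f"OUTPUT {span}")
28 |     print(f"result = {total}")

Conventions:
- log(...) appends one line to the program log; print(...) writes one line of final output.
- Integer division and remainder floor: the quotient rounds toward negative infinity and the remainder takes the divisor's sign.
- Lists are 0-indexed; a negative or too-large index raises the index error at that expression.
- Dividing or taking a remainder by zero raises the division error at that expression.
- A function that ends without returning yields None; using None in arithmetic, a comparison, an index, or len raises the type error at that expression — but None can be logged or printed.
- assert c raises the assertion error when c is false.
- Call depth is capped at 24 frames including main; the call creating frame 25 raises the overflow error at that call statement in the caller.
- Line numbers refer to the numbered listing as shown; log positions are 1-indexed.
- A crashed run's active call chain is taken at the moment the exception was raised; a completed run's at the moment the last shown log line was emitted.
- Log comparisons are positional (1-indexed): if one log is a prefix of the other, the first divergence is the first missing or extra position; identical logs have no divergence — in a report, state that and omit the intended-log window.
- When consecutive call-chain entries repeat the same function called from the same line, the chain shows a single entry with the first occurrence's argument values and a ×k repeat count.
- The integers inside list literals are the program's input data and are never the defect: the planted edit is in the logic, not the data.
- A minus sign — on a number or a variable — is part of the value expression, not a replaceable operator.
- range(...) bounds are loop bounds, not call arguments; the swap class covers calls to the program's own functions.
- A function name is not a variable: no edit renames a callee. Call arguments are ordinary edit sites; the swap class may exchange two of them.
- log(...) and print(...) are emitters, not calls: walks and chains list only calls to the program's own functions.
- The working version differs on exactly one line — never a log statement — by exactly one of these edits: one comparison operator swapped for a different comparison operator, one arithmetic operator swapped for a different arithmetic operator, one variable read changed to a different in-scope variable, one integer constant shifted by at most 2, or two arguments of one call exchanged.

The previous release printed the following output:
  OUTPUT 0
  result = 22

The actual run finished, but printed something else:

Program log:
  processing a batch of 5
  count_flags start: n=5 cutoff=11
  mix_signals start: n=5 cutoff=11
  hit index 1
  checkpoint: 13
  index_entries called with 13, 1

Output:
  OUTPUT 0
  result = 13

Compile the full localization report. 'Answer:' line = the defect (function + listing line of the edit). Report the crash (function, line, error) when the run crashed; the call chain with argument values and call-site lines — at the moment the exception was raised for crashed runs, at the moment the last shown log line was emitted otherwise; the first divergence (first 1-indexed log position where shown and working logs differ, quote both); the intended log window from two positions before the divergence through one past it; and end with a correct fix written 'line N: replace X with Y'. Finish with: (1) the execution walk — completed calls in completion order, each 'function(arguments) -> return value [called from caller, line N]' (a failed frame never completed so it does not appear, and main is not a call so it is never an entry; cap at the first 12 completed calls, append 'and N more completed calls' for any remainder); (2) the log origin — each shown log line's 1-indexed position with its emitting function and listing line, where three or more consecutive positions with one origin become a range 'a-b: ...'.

Answer: the defect is in count_flags at line 12.
The tell: Everything matches until log position 5, which reads 'checkpoint: 13' in place of 'checkpoint: 22'.
Call chain: main -> index_entries(13, 1) (called at line 26).
First divergence: position 5 — the shown line 'checkpoint: 13' should read 'checkpoint: 22'.
Intended log window:
  3: mix_signals start: n=5 cutoff=11
  4: hit index 1
  5: checkpoint: 22
  6: index_entries called with 22, 1
Execution walk:
  mix_signals([5, 11, 11, 4, 2], 11) -> 1  [called from count_flags, line 9]
  count_flags([5, 11, 11, 4, 2], 11) -> 13  [called from main, line 24]
  index_entries(13, 1) -> 0  [called from main, line 26]
Log origin:
  1: from main, line 23
  2: from count_flags, line 8
  3: from mix_signals, line 2
  4: from count_flags, line 10
  5: from main, line 25
  6: from index_entries, line 15
A correct fix: line 12: replace `+` with `*`.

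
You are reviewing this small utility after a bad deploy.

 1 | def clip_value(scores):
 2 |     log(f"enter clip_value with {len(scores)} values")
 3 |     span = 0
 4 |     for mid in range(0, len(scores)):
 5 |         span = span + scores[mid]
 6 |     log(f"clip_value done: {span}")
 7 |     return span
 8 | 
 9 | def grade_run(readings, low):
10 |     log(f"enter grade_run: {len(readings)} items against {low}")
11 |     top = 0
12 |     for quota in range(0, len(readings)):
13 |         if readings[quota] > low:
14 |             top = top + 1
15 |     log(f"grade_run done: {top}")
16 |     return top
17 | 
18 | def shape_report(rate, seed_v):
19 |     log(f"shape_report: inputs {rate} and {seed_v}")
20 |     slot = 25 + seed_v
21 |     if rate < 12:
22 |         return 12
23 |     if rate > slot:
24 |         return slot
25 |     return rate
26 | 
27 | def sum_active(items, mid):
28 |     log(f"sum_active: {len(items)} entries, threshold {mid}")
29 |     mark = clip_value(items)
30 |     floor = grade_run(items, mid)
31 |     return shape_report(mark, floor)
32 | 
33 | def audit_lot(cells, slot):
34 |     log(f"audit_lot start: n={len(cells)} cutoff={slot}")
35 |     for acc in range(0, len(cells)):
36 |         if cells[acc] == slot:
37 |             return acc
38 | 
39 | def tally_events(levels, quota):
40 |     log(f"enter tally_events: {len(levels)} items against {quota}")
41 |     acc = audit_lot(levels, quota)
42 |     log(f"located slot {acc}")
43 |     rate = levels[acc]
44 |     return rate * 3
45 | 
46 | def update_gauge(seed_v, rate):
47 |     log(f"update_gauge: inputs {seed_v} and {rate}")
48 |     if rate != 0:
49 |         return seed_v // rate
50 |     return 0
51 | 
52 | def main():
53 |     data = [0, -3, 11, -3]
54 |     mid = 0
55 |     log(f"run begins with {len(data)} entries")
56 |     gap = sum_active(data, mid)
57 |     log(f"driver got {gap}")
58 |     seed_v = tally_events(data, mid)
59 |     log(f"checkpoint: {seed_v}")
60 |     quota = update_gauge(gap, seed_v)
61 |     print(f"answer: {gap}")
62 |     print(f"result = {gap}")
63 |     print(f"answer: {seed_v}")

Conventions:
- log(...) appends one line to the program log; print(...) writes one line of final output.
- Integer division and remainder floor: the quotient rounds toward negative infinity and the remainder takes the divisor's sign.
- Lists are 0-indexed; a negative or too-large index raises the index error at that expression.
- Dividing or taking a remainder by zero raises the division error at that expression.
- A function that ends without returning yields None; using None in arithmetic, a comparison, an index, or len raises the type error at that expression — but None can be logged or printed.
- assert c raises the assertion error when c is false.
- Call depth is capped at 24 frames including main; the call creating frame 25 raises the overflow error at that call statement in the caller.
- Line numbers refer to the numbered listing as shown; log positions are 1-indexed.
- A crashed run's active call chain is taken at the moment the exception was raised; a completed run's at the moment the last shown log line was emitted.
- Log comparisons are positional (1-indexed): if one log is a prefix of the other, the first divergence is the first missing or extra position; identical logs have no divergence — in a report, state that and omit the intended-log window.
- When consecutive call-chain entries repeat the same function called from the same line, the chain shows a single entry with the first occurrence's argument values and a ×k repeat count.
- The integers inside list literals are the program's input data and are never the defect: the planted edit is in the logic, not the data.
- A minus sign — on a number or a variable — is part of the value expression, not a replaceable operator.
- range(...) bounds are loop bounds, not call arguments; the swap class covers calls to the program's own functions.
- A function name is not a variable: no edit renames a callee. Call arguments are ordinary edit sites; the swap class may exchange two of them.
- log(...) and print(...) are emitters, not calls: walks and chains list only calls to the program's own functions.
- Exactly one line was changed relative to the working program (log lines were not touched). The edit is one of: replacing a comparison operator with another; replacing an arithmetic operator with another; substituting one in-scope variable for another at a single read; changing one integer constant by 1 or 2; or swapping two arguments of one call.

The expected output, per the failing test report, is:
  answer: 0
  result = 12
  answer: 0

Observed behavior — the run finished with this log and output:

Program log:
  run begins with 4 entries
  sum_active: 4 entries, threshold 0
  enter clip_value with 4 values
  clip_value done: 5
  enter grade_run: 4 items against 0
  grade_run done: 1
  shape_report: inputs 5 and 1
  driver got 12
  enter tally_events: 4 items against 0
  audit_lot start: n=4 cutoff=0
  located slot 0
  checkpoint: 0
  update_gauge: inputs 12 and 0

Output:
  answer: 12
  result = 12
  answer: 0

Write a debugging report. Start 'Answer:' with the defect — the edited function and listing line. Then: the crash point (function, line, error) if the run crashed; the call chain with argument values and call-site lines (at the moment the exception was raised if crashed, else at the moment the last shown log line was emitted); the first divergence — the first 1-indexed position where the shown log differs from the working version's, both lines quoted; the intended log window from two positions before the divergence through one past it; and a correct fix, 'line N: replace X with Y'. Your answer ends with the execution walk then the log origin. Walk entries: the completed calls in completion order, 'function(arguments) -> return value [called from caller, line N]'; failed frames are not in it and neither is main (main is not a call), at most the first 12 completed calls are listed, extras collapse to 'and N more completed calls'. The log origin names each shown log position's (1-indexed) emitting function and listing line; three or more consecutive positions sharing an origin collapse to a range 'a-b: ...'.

Answer: the defect is in main at line 61.
Key fact: No log line changed; the fault shows up purely in the output.
Call chain: main -> update_gauge(12, 0) (called at line 60).
First divergence: none; the two logs match at every position.
Execution walk:
  clip_value([0, -3, 11, -3]) -> 5  [called from sum_active, line 29]
  grade_run([0, -3, 11, -3], 0) -> 1  [called from sum_active, line 30]
  shape_report(5, 1) -> 12  [called from sum_active, line 31]
  sum_active([0, -3, 11, -3], 0) -> 12  [called from main, line 56]
  audit_lot([0, -3, 11, -3], 0) -> 0  [called from tally_events, line 41]
  tally_events([0, -3, 11, -3], 0) -> 0  [called from main, line 58]
  update_gauge(12, 0) -> 0  [called from main, line 60]
Log origins:
  1 — main, line 55
  2 — sum_active, line 28
  3 — clip_value, line 2
  4 — clip_value, line 6
  5 — grade_run, line 10
  6 — grade_run, line 15
  7 — shape_report, line 19
  8 — main, line 57
  9 — tally_events, line 40
  10 — audit_lot, line 34
  11 — tally_events, line 42
  12 — main, line 59
  13 — update_gauge, line 47
A correct fix: line 61: replace `gap` with `quota`.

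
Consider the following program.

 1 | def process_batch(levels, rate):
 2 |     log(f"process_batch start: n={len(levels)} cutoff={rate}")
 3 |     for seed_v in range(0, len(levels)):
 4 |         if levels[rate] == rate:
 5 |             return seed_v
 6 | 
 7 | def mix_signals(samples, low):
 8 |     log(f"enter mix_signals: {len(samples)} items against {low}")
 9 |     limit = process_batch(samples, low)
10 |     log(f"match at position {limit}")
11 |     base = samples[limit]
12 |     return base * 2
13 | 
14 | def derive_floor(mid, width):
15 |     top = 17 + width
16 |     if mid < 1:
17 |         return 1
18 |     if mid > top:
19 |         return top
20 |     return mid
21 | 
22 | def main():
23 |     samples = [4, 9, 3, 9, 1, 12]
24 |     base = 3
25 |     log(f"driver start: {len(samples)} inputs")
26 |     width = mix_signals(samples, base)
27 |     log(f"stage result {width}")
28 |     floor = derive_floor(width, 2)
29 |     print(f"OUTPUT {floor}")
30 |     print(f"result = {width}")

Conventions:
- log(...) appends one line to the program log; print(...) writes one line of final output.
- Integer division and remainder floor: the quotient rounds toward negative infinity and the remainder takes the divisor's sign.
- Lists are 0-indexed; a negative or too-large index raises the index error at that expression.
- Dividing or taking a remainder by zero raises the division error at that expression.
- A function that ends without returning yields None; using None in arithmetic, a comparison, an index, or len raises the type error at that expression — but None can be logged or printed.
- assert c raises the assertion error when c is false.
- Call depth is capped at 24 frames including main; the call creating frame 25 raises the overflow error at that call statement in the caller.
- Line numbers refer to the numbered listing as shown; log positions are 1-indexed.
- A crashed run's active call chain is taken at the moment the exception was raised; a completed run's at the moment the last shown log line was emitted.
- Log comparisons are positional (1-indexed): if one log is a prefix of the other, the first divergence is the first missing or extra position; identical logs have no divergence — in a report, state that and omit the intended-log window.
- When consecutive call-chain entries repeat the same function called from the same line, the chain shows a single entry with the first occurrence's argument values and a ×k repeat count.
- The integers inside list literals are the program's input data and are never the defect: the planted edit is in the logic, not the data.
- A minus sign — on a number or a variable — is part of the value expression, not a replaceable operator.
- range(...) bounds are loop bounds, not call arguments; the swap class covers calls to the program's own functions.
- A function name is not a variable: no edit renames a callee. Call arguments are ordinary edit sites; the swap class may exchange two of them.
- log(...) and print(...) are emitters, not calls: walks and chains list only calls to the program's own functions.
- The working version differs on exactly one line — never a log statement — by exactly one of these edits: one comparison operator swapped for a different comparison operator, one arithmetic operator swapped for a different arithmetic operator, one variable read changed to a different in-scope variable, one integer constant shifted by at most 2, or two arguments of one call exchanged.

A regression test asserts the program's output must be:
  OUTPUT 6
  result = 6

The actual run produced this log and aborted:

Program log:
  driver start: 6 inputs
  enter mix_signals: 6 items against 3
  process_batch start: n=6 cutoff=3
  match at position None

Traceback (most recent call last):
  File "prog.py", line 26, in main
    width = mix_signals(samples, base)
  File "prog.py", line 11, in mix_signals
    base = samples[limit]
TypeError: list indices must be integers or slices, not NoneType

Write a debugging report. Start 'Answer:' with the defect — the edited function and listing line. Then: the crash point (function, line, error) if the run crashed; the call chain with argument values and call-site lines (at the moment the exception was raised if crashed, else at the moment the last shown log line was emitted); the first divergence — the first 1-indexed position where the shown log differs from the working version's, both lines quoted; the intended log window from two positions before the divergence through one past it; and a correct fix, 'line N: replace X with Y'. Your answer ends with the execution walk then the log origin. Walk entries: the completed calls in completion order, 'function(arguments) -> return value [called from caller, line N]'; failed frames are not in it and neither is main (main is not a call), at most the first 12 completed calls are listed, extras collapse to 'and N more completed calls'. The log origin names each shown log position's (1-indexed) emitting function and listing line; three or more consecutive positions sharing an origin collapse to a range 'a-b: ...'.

Answer: the defect is in process_batch at line 4.
Core observation: Log line 4 is where behavior first shows: 'match at position None' appears instead of 'match at position 2'.
Crash: mix_signals, line 11, TypeError.
Call chain: main -> mix_signals([4, 9, 3, 9, 1, 12], 3) (called at line 26).
First divergence: position 4; shown 'match at position None' vs intended 'match at position 2'.
Intended log window:
  2: enter mix_signals: 6 items against 3
  3: process_batch start: n=6 cutoff=3
  4: match at position 2
  5: stage result 6
Execution walk:
  process_batch([4, 9, 3, 9, 1, 12], 3) -> None  [called from mix_signals, line 9]
Log line origins:
  1 — main, line 25
  2 — mix_signals, line 8
  3 — process_batch, line 2
  4 — mix_signals, line 10
A correct fix: line 4: replace `levels[rate]` with `levels[seed_v]`.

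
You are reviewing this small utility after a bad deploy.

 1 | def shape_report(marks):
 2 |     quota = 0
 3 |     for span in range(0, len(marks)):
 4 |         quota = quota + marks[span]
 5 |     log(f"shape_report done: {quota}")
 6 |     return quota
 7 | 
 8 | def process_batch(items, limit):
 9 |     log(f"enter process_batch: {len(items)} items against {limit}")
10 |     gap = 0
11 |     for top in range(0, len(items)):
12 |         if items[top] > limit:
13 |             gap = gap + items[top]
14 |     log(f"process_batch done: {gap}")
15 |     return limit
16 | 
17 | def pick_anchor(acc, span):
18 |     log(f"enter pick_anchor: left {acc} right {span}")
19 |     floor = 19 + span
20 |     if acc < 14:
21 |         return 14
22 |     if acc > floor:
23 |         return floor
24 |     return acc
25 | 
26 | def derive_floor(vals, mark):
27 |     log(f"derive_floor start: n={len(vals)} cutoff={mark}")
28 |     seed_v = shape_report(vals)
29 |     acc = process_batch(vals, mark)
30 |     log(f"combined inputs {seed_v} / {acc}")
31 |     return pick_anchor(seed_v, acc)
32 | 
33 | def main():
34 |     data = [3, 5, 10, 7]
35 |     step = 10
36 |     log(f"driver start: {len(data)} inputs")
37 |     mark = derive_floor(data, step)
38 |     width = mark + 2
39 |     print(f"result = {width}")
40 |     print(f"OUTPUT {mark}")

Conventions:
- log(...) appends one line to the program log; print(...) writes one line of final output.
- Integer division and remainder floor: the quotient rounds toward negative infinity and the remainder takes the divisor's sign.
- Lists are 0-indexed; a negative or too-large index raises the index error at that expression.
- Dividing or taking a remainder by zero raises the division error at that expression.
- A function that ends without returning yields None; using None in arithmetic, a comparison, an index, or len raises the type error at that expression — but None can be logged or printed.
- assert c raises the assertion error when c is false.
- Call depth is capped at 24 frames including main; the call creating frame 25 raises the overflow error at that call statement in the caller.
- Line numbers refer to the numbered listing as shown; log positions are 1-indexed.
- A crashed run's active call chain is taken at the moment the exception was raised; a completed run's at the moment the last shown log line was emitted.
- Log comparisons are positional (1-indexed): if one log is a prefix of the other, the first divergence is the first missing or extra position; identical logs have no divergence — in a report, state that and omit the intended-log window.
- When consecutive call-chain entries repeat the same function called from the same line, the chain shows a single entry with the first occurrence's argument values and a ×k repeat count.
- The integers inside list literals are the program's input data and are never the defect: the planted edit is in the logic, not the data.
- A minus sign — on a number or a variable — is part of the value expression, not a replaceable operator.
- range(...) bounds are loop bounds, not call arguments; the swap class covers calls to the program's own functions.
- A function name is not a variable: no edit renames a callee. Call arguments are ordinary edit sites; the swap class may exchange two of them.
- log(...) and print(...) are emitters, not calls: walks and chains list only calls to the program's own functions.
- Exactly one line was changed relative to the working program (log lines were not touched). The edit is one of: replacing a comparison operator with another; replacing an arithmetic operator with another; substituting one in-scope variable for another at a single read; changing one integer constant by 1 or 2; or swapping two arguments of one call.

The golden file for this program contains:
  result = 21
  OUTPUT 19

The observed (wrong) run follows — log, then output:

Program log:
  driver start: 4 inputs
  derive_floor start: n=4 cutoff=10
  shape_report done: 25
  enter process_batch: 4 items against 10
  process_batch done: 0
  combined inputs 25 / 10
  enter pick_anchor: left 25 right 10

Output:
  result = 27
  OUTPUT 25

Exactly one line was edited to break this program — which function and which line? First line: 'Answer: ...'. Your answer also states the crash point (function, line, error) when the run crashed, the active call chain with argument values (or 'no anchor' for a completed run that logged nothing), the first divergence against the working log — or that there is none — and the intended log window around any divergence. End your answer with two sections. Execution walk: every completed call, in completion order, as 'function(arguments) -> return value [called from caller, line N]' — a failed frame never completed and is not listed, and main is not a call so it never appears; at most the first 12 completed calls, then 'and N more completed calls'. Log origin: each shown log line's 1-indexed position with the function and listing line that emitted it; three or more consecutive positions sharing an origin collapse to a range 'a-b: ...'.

Answer: the defect is in process_batch at line 15.
The tell: At log position 6 the runs split — shown 'combined inputs 25 / 10', but the working version logs 'combined inputs 25 / 0'.
Call chain: main -> derive_floor([3, 5, 10, 7], 10) (called at line 37) -> pick_anchor(25, 10) (called at line 31).
First divergence: position 6 — the shown line 'combined inputs 25 / 10' should read 'combined inputs 25 / 0'.
Intended log window:
  4: enter process_batch: 4 items against 10
  5: process_batch done: 0
  6: combined inputs 25 / 0
  7: enter pick_anchor: left 25 right 0
Execution walk:
  shape_report([3, 5, 10, 7]) -> 25  [called from derive_floor, line 28]
  process_batch([3, 5, 10, 7], 10) -> 10  [called from derive_floor, line 29]
  pick_anchor(25, 10) -> 25  [called from derive_floor, line 31]
  derive_floor([3, 5, 10, 7], 10) -> 25  [called from main, line 37]
Log origin:
  1: from main, line 36
  2: from derive_floor, line 27
  3: from shape_report, line 5
  4: from process_batch, line 9
  5: from process_batch, line 14
  6: from derive_floor, line 30
  7: from pick_anchor, line 18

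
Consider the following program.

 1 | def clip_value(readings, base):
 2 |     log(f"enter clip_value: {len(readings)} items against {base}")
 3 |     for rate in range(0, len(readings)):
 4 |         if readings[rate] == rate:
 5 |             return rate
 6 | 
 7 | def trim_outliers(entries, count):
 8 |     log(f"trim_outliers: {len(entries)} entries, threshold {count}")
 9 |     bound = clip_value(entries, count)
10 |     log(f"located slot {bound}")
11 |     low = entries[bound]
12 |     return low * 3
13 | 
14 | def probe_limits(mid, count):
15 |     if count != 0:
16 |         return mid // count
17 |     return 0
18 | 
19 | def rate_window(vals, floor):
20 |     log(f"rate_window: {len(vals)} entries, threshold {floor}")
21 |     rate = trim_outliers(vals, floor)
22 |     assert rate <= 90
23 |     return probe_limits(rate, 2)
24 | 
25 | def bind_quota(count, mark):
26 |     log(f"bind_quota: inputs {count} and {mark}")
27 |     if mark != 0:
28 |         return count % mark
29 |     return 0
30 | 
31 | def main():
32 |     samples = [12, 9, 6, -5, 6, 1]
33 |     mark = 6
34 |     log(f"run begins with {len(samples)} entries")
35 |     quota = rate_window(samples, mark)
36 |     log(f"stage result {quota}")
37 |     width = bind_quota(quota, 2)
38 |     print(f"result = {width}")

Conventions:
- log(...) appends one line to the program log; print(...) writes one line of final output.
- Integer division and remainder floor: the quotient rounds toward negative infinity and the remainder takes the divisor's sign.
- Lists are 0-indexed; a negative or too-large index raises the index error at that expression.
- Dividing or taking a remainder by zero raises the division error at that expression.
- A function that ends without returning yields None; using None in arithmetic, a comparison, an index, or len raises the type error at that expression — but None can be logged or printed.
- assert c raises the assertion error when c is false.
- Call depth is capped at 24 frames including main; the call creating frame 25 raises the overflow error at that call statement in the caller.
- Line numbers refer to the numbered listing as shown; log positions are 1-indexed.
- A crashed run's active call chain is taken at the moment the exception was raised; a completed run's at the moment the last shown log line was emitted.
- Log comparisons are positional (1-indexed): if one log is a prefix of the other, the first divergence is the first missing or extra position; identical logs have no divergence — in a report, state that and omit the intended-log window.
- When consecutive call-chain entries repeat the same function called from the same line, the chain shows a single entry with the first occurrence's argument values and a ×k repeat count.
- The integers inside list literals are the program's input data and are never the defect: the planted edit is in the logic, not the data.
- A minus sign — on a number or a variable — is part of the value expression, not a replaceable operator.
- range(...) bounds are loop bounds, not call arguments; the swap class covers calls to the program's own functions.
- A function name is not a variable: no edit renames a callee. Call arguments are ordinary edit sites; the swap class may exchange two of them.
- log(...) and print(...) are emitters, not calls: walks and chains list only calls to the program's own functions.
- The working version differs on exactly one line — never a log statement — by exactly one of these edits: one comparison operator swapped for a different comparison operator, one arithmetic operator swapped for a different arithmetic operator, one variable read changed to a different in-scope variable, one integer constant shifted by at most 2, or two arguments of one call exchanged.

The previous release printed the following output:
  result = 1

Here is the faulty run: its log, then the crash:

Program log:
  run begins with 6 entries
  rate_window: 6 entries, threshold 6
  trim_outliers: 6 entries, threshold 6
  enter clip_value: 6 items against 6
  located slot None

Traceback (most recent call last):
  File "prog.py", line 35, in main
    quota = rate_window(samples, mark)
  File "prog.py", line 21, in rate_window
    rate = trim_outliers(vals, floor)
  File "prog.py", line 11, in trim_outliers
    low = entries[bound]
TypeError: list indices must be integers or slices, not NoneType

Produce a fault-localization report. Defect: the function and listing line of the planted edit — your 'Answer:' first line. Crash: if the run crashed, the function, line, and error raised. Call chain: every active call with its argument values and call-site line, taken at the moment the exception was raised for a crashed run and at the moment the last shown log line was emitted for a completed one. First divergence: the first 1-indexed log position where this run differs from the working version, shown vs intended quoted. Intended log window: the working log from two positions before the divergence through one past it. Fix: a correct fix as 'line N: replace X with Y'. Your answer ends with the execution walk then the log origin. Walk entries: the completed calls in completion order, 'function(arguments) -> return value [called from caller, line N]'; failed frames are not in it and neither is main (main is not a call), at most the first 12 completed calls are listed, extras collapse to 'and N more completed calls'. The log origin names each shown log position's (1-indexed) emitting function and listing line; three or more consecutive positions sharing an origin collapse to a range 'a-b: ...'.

Answer: the defect is in clip_value at line 4.
Core observation: Position 5 is the first bad log line: 'located slot None' should read 'located slot 2'.
Crash: trim_outliers, line 11, TypeError.
Call chain: main -> rate_window([12, 9, 6, -5, 6, 1], 6) (called at line 35) -> trim_outliers([12, 9, 6, -5, 6, 1], 6) (called at line 21).
First divergence: position 5 — the shown line 'located slot None' should read 'located slot 2'.
Intended log window:
  3: trim_outliers: 6 entries, threshold 6
  4: enter clip_value: 6 items against 6
  5: located slot 2
  6: stage result 9
Execution walk:
  clip_value([12, 9, 6, -5, 6, 1], 6) -> None  [called from trim_outliers, line 9]
Origin of each log line:
  1 — main, line 34
  2 — rate_window, line 20
  3 — trim_outliers, line 8
  4 — clip_value, line 2
  5 — trim_outliers, line 10
A correct fix: line 4: replace `readings[rate] == rate` with `readings[rate] == base`.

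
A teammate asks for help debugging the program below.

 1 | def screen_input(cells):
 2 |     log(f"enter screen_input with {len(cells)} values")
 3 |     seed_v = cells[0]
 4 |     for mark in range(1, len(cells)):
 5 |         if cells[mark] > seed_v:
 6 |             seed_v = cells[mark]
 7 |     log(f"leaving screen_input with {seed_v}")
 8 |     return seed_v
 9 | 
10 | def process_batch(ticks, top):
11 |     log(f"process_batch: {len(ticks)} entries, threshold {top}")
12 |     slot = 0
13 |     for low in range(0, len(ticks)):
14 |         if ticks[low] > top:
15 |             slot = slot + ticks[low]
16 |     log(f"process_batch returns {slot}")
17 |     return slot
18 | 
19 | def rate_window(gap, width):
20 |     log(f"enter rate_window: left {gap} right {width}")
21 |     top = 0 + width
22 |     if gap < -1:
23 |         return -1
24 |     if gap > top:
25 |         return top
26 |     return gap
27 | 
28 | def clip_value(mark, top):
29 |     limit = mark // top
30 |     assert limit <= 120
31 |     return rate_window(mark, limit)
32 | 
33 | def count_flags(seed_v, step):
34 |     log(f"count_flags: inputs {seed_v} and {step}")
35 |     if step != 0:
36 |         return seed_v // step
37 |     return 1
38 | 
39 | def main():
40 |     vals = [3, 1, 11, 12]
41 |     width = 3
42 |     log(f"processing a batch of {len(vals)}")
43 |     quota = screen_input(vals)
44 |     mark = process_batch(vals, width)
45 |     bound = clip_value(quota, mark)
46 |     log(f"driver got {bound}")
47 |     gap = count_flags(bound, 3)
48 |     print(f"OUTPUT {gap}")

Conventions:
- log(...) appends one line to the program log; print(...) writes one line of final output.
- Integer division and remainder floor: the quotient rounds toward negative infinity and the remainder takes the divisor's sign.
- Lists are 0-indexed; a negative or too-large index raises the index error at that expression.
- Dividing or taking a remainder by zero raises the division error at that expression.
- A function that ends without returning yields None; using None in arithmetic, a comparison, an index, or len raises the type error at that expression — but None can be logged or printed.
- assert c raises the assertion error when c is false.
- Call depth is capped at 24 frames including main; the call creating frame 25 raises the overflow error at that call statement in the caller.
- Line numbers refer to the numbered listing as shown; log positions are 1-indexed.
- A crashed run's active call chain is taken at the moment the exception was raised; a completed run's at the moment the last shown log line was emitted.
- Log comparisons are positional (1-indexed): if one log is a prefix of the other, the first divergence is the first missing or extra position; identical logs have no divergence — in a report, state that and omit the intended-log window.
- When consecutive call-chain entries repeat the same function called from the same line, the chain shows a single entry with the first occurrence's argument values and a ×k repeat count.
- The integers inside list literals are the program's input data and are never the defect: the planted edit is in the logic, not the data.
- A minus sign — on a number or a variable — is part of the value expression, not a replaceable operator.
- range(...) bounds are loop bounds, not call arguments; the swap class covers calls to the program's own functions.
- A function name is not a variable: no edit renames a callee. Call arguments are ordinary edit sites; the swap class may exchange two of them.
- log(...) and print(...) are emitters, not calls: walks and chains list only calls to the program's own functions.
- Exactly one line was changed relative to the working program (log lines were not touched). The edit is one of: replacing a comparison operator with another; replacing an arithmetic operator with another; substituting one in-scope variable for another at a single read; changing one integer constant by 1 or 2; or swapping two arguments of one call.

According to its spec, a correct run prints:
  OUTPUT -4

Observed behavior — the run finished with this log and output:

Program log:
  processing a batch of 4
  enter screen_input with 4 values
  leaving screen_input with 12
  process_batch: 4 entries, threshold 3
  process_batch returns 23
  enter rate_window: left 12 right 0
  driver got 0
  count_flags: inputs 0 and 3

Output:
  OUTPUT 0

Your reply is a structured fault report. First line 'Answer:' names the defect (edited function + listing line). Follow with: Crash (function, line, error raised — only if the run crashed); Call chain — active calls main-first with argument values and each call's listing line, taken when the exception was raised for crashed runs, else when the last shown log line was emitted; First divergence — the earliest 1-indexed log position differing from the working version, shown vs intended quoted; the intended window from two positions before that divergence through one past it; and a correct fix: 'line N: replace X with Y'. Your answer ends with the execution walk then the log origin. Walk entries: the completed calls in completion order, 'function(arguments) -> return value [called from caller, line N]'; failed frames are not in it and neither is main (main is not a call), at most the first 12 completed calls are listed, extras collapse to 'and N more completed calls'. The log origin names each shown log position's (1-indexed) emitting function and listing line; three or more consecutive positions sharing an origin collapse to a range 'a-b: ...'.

Answer: the defect is in clip_value at line 29.
Key fact: Everything matches until log position 6, which reads 'enter rate_window: left 12 right 0' in place of 'enter rate_window: left 12 right -11'.
Call chain: main -> count_flags(0, 3) (called at line 47).
First divergence: at position 6 the run shows 'enter rate_window: left 12 right 0' where the working version logs 'enter rate_window: left 12 right -11'.
Intended log window:
  4: process_batch: 4 entries, threshold 3
  5: process_batch returns 23
  6: enter rate_window: left 12 right -11
  7: driver got -11
Execution walk:
  screen_input([3, 1, 11, 12]) -> 12  [called from main, line 43]
  process_batch([3, 1, 11, 12], 3) -> 23  [called from main, line 44]
  rate_window(12, 0) -> 0  [called from clip_value, line 31]
  clip_value(12, 23) -> 0  [called from main, line 45]
  count_flags(0, 3) -> 0  [called from main, line 47]
Log origins:
  1: emitted by main (line 42)
  2: emitted by screen_input (line 2)
  3: emitted by screen_input (line 7)
  4: emitted by process_batch (line 11)
  5: emitted by process_batch (line 16)
  6: emitted by rate_window (line 20)
  7: emitted by main (line 46)
  8: emitted by count_flags (line 34)
A correct fix: line 29: replace `//` with `-`.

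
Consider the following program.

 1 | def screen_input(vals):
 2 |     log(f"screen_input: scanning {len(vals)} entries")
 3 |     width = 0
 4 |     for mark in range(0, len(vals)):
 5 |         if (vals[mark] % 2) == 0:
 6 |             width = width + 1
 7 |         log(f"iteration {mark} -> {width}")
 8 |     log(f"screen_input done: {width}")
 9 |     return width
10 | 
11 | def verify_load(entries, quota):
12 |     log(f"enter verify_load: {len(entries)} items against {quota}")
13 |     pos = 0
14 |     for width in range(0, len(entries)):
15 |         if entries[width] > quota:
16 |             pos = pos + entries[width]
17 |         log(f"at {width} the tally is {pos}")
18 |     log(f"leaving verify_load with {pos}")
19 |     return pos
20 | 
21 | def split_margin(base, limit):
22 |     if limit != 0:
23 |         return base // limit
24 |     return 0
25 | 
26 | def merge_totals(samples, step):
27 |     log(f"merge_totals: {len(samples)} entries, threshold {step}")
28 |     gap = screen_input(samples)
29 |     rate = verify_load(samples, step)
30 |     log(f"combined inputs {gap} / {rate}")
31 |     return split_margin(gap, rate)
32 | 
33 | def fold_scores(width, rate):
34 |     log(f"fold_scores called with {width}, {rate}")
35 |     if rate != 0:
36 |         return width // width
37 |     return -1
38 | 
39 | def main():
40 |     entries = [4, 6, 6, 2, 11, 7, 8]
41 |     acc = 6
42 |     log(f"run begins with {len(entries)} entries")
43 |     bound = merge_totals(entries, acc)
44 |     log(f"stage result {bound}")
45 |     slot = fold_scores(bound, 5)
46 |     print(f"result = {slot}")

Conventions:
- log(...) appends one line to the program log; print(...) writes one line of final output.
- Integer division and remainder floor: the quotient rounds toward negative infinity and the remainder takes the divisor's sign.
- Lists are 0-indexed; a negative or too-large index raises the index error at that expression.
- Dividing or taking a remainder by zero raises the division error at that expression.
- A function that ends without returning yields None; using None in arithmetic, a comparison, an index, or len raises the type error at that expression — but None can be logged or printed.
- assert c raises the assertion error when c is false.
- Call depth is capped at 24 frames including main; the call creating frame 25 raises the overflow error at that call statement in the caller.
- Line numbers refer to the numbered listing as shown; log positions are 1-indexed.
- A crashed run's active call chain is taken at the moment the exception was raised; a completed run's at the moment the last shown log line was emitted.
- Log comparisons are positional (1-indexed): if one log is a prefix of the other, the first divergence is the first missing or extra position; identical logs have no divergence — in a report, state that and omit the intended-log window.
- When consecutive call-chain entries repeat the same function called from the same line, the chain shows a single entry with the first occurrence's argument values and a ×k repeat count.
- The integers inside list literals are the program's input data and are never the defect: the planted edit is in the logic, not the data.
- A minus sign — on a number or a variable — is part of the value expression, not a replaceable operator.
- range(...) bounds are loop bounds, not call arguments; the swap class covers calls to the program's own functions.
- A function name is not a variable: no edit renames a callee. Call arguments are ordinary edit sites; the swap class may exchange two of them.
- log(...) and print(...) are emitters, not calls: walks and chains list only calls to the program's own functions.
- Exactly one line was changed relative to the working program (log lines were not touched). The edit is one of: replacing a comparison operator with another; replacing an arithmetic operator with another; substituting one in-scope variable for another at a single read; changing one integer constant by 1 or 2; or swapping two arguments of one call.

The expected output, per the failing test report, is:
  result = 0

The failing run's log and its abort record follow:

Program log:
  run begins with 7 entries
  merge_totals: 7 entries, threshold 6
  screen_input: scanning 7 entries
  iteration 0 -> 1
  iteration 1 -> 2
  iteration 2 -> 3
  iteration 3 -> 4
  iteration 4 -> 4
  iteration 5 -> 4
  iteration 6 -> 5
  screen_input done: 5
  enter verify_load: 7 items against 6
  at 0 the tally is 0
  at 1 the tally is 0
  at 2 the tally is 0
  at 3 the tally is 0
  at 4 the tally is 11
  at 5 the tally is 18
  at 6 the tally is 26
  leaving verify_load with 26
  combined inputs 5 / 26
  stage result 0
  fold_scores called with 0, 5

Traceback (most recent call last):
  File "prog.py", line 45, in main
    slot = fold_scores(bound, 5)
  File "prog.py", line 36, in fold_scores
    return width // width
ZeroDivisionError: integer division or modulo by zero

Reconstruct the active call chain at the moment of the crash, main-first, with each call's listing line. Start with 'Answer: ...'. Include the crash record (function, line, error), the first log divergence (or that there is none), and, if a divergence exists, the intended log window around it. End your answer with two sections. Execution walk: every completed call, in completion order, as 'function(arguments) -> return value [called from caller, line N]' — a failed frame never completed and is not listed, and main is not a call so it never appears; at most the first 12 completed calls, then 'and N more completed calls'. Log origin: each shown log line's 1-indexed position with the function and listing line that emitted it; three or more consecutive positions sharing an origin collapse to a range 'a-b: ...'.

Answer: main -> fold_scores (called at line 45).
The tell: Up to the failure, the log is exactly the working version's.
Crash: fold_scores, line 36, ZeroDivisionError.
First divergence: none — the logs agree in full.
Execution walk:
  screen_input([4, 6, 6, 2, 11, 7, 8]) -> 5  [called from merge_totals, line 28]
  verify_load([4, 6, 6, 2, 11, 7, 8], 6) -> 26  [called from merge_totals, line 29]
  split_margin(5, 26) -> 0  [called from merge_totals, line 31]
  merge_totals([4, 6, 6, 2, 11, 7, 8], 6) -> 0  [called from main, line 43]
Log origin:
  1: logged in main at line 42
  2: logged in merge_totals at line 27
  3: logged in screen_input at line 2
  4-10: logged in screen_input at line 7
  11: logged in screen_input at line 8
  12: logged in verify_load at line 12
  13-19: logged in verify_load at line 17
  20: logged in verify_load at line 18
  21: logged in merge_totals at line 30
  22: logged in main at line 44
  23: logged in fold_scores at line 34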